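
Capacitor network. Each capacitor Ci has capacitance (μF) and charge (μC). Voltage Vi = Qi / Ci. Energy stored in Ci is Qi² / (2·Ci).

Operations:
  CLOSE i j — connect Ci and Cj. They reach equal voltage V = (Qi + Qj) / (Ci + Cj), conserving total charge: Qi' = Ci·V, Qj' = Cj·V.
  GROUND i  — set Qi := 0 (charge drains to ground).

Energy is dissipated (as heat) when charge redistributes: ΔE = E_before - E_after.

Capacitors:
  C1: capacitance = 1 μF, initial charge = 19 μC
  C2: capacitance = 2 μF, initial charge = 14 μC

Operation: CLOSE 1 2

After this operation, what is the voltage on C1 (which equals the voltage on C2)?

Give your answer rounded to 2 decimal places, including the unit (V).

Answer: 11.00 V

Derivation:
Initial: C1(1μF, Q=19μC, V=19.00V), C2(2μF, Q=14μC, V=7.00V)
Op 1: CLOSE 1-2: Q_total=33.00, C_total=3.00, V=11.00; Q1=11.00, Q2=22.00; dissipated=48.000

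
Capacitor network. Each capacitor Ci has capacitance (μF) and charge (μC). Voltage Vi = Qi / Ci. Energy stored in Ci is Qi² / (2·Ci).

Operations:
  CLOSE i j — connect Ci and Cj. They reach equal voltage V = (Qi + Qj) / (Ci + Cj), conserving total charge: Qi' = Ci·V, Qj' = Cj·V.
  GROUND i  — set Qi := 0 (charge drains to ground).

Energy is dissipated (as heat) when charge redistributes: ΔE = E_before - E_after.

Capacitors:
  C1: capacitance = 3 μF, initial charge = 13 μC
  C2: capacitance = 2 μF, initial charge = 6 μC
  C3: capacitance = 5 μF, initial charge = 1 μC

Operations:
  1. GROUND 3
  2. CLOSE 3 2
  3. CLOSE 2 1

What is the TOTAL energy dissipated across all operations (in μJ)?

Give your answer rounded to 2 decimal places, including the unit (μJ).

Initial: C1(3μF, Q=13μC, V=4.33V), C2(2μF, Q=6μC, V=3.00V), C3(5μF, Q=1μC, V=0.20V)
Op 1: GROUND 3: Q3=0; energy lost=0.100
Op 2: CLOSE 3-2: Q_total=6.00, C_total=7.00, V=0.86; Q3=4.29, Q2=1.71; dissipated=6.429
Op 3: CLOSE 2-1: Q_total=14.71, C_total=5.00, V=2.94; Q2=5.89, Q1=8.83; dissipated=7.250
Total dissipated: 13.779 μJ

Answer: 13.78 μJ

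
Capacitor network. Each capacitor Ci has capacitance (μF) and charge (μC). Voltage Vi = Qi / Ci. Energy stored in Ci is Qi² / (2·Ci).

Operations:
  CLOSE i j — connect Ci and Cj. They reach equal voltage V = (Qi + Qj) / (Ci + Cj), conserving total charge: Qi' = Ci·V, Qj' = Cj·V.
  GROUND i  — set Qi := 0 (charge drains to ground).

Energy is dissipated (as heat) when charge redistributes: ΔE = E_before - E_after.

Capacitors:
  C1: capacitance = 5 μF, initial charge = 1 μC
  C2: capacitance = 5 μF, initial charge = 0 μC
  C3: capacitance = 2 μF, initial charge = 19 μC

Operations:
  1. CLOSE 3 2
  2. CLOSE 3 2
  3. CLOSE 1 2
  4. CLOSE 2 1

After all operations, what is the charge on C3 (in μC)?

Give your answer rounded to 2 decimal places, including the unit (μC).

Initial: C1(5μF, Q=1μC, V=0.20V), C2(5μF, Q=0μC, V=0.00V), C3(2μF, Q=19μC, V=9.50V)
Op 1: CLOSE 3-2: Q_total=19.00, C_total=7.00, V=2.71; Q3=5.43, Q2=13.57; dissipated=64.464
Op 2: CLOSE 3-2: Q_total=19.00, C_total=7.00, V=2.71; Q3=5.43, Q2=13.57; dissipated=0.000
Op 3: CLOSE 1-2: Q_total=14.57, C_total=10.00, V=1.46; Q1=7.29, Q2=7.29; dissipated=7.902
Op 4: CLOSE 2-1: Q_total=14.57, C_total=10.00, V=1.46; Q2=7.29, Q1=7.29; dissipated=0.000
Final charges: Q1=7.29, Q2=7.29, Q3=5.43

Answer: 5.43 μC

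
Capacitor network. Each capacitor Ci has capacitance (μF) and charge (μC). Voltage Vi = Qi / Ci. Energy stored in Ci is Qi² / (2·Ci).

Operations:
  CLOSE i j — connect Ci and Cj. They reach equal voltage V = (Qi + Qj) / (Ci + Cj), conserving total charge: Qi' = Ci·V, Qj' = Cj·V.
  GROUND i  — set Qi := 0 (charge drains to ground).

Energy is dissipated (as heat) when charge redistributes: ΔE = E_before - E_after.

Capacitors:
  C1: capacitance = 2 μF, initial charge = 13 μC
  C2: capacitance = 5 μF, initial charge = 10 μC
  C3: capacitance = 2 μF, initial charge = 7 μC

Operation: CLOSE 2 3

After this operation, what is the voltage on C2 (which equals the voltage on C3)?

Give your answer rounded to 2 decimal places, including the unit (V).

Answer: 2.43 V

Derivation:
Initial: C1(2μF, Q=13μC, V=6.50V), C2(5μF, Q=10μC, V=2.00V), C3(2μF, Q=7μC, V=3.50V)
Op 1: CLOSE 2-3: Q_total=17.00, C_total=7.00, V=2.43; Q2=12.14, Q3=4.86; dissipated=1.607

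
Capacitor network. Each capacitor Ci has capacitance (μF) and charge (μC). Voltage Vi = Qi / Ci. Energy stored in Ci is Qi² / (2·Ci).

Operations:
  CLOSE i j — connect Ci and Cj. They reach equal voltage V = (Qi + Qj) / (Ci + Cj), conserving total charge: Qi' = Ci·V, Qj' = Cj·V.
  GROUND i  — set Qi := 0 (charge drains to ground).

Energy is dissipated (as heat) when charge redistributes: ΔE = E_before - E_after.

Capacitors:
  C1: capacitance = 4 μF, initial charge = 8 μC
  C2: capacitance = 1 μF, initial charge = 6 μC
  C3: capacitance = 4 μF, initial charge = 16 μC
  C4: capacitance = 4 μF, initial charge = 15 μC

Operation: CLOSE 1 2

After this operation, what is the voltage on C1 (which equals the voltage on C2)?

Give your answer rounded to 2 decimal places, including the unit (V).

Answer: 2.80 V

Derivation:
Initial: C1(4μF, Q=8μC, V=2.00V), C2(1μF, Q=6μC, V=6.00V), C3(4μF, Q=16μC, V=4.00V), C4(4μF, Q=15μC, V=3.75V)
Op 1: CLOSE 1-2: Q_total=14.00, C_total=5.00, V=2.80; Q1=11.20, Q2=2.80; dissipated=6.400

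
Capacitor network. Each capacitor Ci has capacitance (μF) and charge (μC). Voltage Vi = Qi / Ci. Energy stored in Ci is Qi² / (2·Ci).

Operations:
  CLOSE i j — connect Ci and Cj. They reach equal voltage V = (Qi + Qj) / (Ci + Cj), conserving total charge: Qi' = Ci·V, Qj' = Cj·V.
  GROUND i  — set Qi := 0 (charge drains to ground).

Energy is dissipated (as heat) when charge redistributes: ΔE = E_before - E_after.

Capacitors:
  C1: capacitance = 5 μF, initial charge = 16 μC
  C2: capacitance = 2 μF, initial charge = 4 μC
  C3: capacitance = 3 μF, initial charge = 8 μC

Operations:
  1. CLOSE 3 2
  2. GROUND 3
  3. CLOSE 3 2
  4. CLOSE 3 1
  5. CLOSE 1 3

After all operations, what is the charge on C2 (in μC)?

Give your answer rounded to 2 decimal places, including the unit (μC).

Answer: 1.92 μC

Derivation:
Initial: C1(5μF, Q=16μC, V=3.20V), C2(2μF, Q=4μC, V=2.00V), C3(3μF, Q=8μC, V=2.67V)
Op 1: CLOSE 3-2: Q_total=12.00, C_total=5.00, V=2.40; Q3=7.20, Q2=4.80; dissipated=0.267
Op 2: GROUND 3: Q3=0; energy lost=8.640
Op 3: CLOSE 3-2: Q_total=4.80, C_total=5.00, V=0.96; Q3=2.88, Q2=1.92; dissipated=3.456
Op 4: CLOSE 3-1: Q_total=18.88, C_total=8.00, V=2.36; Q3=7.08, Q1=11.80; dissipated=4.704
Op 5: CLOSE 1-3: Q_total=18.88, C_total=8.00, V=2.36; Q1=11.80, Q3=7.08; dissipated=0.000
Final charges: Q1=11.80, Q2=1.92, Q3=7.08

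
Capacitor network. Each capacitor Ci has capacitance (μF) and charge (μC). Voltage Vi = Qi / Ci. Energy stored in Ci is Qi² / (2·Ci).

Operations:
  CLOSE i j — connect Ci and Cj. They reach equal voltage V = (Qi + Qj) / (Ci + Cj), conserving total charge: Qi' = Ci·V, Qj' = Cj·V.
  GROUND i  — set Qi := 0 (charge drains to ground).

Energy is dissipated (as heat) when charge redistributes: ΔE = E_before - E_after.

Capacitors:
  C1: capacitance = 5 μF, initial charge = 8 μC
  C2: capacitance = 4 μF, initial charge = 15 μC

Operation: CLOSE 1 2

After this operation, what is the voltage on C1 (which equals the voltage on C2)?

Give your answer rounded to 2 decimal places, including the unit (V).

Answer: 2.56 V

Derivation:
Initial: C1(5μF, Q=8μC, V=1.60V), C2(4μF, Q=15μC, V=3.75V)
Op 1: CLOSE 1-2: Q_total=23.00, C_total=9.00, V=2.56; Q1=12.78, Q2=10.22; dissipated=5.136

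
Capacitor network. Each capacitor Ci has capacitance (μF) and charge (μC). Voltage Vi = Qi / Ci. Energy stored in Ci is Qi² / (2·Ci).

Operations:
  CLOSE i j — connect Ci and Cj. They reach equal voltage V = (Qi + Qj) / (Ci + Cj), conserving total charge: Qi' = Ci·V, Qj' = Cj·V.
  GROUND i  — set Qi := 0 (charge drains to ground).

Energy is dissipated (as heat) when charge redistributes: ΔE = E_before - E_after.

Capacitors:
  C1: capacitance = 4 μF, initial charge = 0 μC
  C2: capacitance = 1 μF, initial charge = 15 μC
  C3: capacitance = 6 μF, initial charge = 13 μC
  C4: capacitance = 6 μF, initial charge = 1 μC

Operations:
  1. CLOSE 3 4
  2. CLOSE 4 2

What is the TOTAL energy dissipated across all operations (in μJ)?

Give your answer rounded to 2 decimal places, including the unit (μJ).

Initial: C1(4μF, Q=0μC, V=0.00V), C2(1μF, Q=15μC, V=15.00V), C3(6μF, Q=13μC, V=2.17V), C4(6μF, Q=1μC, V=0.17V)
Op 1: CLOSE 3-4: Q_total=14.00, C_total=12.00, V=1.17; Q3=7.00, Q4=7.00; dissipated=6.000
Op 2: CLOSE 4-2: Q_total=22.00, C_total=7.00, V=3.14; Q4=18.86, Q2=3.14; dissipated=82.012
Total dissipated: 88.012 μJ

Answer: 88.01 μJ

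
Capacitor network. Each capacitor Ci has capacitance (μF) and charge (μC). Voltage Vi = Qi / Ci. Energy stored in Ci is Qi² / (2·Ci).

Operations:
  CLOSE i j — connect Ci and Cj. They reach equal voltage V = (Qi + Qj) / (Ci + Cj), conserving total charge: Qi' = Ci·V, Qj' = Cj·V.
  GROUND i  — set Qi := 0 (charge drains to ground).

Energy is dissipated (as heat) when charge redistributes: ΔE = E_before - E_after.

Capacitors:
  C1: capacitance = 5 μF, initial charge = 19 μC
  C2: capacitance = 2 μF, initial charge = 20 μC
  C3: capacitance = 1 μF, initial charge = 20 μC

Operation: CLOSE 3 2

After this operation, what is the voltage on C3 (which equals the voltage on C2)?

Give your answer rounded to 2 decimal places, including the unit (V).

Initial: C1(5μF, Q=19μC, V=3.80V), C2(2μF, Q=20μC, V=10.00V), C3(1μF, Q=20μC, V=20.00V)
Op 1: CLOSE 3-2: Q_total=40.00, C_total=3.00, V=13.33; Q3=13.33, Q2=26.67; dissipated=33.333

Answer: 13.33 V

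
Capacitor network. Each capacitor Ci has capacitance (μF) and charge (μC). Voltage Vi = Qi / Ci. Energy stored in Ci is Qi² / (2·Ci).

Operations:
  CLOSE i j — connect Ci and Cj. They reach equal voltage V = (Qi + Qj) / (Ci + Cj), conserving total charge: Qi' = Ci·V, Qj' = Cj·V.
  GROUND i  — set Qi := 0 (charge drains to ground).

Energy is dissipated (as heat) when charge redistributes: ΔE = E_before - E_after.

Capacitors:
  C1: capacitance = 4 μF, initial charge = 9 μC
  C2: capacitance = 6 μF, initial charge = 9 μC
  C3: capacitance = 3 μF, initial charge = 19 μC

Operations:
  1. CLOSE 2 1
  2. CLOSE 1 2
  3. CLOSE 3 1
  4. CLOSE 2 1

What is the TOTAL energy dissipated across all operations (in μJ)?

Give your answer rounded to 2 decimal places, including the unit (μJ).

Initial: C1(4μF, Q=9μC, V=2.25V), C2(6μF, Q=9μC, V=1.50V), C3(3μF, Q=19μC, V=6.33V)
Op 1: CLOSE 2-1: Q_total=18.00, C_total=10.00, V=1.80; Q2=10.80, Q1=7.20; dissipated=0.675
Op 2: CLOSE 1-2: Q_total=18.00, C_total=10.00, V=1.80; Q1=7.20, Q2=10.80; dissipated=0.000
Op 3: CLOSE 3-1: Q_total=26.20, C_total=7.00, V=3.74; Q3=11.23, Q1=14.97; dissipated=17.615
Op 4: CLOSE 2-1: Q_total=25.77, C_total=10.00, V=2.58; Q2=15.46, Q1=10.31; dissipated=4.530
Total dissipated: 22.820 μJ

Answer: 22.82 μJ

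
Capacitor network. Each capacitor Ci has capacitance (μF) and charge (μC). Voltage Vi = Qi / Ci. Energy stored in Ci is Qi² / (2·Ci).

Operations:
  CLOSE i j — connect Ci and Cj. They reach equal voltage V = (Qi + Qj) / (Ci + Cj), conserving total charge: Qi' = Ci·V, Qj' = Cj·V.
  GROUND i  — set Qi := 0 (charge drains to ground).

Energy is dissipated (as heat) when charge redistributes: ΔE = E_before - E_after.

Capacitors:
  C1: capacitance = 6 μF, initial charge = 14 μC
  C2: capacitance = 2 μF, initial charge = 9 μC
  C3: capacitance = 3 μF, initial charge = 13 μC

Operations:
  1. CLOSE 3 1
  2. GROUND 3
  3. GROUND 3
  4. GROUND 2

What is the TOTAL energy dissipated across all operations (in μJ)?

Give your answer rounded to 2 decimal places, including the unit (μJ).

Initial: C1(6μF, Q=14μC, V=2.33V), C2(2μF, Q=9μC, V=4.50V), C3(3μF, Q=13μC, V=4.33V)
Op 1: CLOSE 3-1: Q_total=27.00, C_total=9.00, V=3.00; Q3=9.00, Q1=18.00; dissipated=4.000
Op 2: GROUND 3: Q3=0; energy lost=13.500
Op 3: GROUND 3: Q3=0; energy lost=0.000
Op 4: GROUND 2: Q2=0; energy lost=20.250
Total dissipated: 37.750 μJ

Answer: 37.75 μJ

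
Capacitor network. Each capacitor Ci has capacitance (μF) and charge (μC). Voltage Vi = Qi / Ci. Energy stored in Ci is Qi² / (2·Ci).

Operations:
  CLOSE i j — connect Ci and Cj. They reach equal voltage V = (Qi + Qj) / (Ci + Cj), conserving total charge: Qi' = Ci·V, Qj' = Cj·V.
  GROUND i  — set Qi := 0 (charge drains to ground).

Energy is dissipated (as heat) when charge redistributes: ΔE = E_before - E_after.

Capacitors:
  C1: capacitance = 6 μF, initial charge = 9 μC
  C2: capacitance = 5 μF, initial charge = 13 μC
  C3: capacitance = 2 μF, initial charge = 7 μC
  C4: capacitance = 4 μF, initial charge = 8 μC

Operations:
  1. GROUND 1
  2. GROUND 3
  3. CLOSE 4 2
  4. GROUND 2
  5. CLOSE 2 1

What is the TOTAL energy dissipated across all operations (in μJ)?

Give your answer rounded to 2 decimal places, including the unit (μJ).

Answer: 33.01 μJ

Derivation:
Initial: C1(6μF, Q=9μC, V=1.50V), C2(5μF, Q=13μC, V=2.60V), C3(2μF, Q=7μC, V=3.50V), C4(4μF, Q=8μC, V=2.00V)
Op 1: GROUND 1: Q1=0; energy lost=6.750
Op 2: GROUND 3: Q3=0; energy lost=12.250
Op 3: CLOSE 4-2: Q_total=21.00, C_total=9.00, V=2.33; Q4=9.33, Q2=11.67; dissipated=0.400
Op 4: GROUND 2: Q2=0; energy lost=13.611
Op 5: CLOSE 2-1: Q_total=0.00, C_total=11.00, V=0.00; Q2=0.00, Q1=0.00; dissipated=0.000
Total dissipated: 33.011 μJ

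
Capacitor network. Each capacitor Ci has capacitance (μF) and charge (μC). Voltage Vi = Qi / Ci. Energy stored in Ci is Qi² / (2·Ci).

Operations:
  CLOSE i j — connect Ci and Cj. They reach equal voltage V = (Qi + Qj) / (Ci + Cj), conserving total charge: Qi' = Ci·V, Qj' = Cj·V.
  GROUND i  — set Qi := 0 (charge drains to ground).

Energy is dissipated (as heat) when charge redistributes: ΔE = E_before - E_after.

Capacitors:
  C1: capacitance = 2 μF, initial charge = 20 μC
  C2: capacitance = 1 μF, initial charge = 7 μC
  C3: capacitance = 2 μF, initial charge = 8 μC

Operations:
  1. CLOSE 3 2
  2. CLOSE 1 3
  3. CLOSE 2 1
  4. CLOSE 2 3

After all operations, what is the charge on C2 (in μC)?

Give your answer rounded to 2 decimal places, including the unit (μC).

Initial: C1(2μF, Q=20μC, V=10.00V), C2(1μF, Q=7μC, V=7.00V), C3(2μF, Q=8μC, V=4.00V)
Op 1: CLOSE 3-2: Q_total=15.00, C_total=3.00, V=5.00; Q3=10.00, Q2=5.00; dissipated=3.000
Op 2: CLOSE 1-3: Q_total=30.00, C_total=4.00, V=7.50; Q1=15.00, Q3=15.00; dissipated=12.500
Op 3: CLOSE 2-1: Q_total=20.00, C_total=3.00, V=6.67; Q2=6.67, Q1=13.33; dissipated=2.083
Op 4: CLOSE 2-3: Q_total=21.67, C_total=3.00, V=7.22; Q2=7.22, Q3=14.44; dissipated=0.231
Final charges: Q1=13.33, Q2=7.22, Q3=14.44

Answer: 7.22 μC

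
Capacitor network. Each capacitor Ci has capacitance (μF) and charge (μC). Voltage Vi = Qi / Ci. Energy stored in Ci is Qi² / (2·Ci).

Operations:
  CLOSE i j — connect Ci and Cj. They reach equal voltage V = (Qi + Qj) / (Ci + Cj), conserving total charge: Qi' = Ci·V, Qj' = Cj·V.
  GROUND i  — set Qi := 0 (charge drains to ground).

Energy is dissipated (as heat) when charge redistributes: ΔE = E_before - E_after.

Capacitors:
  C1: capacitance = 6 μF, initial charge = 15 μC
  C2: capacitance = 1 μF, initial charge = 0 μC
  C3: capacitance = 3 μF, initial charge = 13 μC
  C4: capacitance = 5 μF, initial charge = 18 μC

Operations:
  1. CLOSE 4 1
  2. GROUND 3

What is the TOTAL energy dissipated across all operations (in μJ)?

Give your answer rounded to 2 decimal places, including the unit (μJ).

Initial: C1(6μF, Q=15μC, V=2.50V), C2(1μF, Q=0μC, V=0.00V), C3(3μF, Q=13μC, V=4.33V), C4(5μF, Q=18μC, V=3.60V)
Op 1: CLOSE 4-1: Q_total=33.00, C_total=11.00, V=3.00; Q4=15.00, Q1=18.00; dissipated=1.650
Op 2: GROUND 3: Q3=0; energy lost=28.167
Total dissipated: 29.817 μJ

Answer: 29.82 μJ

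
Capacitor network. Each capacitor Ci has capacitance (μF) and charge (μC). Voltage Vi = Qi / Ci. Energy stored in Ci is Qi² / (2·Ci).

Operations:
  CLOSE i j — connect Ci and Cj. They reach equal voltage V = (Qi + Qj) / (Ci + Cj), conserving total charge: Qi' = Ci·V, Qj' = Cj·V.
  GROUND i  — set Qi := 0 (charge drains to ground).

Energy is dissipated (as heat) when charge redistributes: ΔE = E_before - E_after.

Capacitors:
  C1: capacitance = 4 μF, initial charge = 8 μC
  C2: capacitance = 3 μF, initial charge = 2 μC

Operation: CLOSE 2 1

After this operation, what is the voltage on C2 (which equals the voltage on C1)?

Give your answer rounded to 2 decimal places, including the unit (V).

Answer: 1.43 V

Derivation:
Initial: C1(4μF, Q=8μC, V=2.00V), C2(3μF, Q=2μC, V=0.67V)
Op 1: CLOSE 2-1: Q_total=10.00, C_total=7.00, V=1.43; Q2=4.29, Q1=5.71; dissipated=1.524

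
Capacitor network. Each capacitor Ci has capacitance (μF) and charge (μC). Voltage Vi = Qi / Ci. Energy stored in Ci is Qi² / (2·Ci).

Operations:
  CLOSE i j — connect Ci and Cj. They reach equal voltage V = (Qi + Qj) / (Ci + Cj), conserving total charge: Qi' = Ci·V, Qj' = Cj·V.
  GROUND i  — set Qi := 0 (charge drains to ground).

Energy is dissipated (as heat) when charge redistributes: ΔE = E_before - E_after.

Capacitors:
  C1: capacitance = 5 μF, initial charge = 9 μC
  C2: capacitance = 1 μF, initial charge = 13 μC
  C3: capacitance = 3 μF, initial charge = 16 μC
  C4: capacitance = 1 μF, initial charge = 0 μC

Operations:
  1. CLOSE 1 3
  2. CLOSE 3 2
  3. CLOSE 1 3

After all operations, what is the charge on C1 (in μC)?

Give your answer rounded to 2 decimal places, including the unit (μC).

Initial: C1(5μF, Q=9μC, V=1.80V), C2(1μF, Q=13μC, V=13.00V), C3(3μF, Q=16μC, V=5.33V), C4(1μF, Q=0μC, V=0.00V)
Op 1: CLOSE 1-3: Q_total=25.00, C_total=8.00, V=3.12; Q1=15.62, Q3=9.38; dissipated=11.704
Op 2: CLOSE 3-2: Q_total=22.38, C_total=4.00, V=5.59; Q3=16.78, Q2=5.59; dissipated=36.568
Op 3: CLOSE 1-3: Q_total=32.41, C_total=8.00, V=4.05; Q1=20.25, Q3=12.15; dissipated=5.714
Final charges: Q1=20.25, Q2=5.59, Q3=12.15, Q4=0.00

Answer: 20.25 μC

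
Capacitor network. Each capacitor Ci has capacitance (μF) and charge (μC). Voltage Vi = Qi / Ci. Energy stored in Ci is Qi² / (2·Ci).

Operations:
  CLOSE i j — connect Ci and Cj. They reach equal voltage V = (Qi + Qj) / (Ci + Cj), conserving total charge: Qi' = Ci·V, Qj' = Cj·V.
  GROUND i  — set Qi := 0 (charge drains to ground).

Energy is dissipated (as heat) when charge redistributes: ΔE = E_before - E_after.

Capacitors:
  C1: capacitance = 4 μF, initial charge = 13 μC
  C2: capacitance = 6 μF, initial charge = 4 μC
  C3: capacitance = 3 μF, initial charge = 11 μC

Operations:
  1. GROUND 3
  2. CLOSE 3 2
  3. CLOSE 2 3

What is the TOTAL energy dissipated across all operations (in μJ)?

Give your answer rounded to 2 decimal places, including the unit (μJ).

Initial: C1(4μF, Q=13μC, V=3.25V), C2(6μF, Q=4μC, V=0.67V), C3(3μF, Q=11μC, V=3.67V)
Op 1: GROUND 3: Q3=0; energy lost=20.167
Op 2: CLOSE 3-2: Q_total=4.00, C_total=9.00, V=0.44; Q3=1.33, Q2=2.67; dissipated=0.444
Op 3: CLOSE 2-3: Q_total=4.00, C_total=9.00, V=0.44; Q2=2.67, Q3=1.33; dissipated=0.000
Total dissipated: 20.611 μJ

Answer: 20.61 μJ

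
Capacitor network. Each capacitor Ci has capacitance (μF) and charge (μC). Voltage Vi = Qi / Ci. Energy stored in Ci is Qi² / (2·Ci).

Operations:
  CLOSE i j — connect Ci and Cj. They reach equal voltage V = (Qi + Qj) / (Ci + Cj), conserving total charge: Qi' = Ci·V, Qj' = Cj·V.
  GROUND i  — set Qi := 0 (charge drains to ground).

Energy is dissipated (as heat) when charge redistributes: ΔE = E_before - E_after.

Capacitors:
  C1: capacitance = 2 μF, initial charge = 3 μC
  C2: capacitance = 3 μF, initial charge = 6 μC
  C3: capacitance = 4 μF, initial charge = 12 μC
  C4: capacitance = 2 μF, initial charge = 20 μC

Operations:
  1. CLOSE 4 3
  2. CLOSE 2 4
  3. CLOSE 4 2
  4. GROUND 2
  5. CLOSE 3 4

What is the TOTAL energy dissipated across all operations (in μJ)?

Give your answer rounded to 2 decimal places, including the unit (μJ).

Initial: C1(2μF, Q=3μC, V=1.50V), C2(3μF, Q=6μC, V=2.00V), C3(4μF, Q=12μC, V=3.00V), C4(2μF, Q=20μC, V=10.00V)
Op 1: CLOSE 4-3: Q_total=32.00, C_total=6.00, V=5.33; Q4=10.67, Q3=21.33; dissipated=32.667
Op 2: CLOSE 2-4: Q_total=16.67, C_total=5.00, V=3.33; Q2=10.00, Q4=6.67; dissipated=6.667
Op 3: CLOSE 4-2: Q_total=16.67, C_total=5.00, V=3.33; Q4=6.67, Q2=10.00; dissipated=0.000
Op 4: GROUND 2: Q2=0; energy lost=16.667
Op 5: CLOSE 3-4: Q_total=28.00, C_total=6.00, V=4.67; Q3=18.67, Q4=9.33; dissipated=2.667
Total dissipated: 58.667 μJ

Answer: 58.67 μJ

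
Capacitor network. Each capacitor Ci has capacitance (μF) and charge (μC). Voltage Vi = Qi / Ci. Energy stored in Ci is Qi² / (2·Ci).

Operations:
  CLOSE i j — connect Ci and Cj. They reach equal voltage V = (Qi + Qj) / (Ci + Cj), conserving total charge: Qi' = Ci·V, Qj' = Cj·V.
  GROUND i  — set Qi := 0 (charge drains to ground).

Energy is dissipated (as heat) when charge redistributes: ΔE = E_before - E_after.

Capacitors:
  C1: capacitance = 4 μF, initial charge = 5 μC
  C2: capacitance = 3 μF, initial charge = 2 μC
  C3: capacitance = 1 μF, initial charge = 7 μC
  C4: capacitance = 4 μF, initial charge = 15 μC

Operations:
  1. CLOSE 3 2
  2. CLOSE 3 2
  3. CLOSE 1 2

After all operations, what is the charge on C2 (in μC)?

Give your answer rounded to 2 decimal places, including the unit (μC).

Answer: 5.04 μC

Derivation:
Initial: C1(4μF, Q=5μC, V=1.25V), C2(3μF, Q=2μC, V=0.67V), C3(1μF, Q=7μC, V=7.00V), C4(4μF, Q=15μC, V=3.75V)
Op 1: CLOSE 3-2: Q_total=9.00, C_total=4.00, V=2.25; Q3=2.25, Q2=6.75; dissipated=15.042
Op 2: CLOSE 3-2: Q_total=9.00, C_total=4.00, V=2.25; Q3=2.25, Q2=6.75; dissipated=0.000
Op 3: CLOSE 1-2: Q_total=11.75, C_total=7.00, V=1.68; Q1=6.71, Q2=5.04; dissipated=0.857
Final charges: Q1=6.71, Q2=5.04, Q3=2.25, Q4=15.00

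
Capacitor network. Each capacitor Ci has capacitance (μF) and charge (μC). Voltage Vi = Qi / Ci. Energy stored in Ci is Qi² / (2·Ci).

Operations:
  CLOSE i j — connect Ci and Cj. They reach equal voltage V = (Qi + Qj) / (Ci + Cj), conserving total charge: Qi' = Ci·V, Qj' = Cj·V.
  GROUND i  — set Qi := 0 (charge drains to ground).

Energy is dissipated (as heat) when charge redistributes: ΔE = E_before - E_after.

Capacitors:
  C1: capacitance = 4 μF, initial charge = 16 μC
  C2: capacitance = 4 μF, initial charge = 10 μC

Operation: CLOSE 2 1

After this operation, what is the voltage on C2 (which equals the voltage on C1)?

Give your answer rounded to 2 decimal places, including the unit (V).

Answer: 3.25 V

Derivation:
Initial: C1(4μF, Q=16μC, V=4.00V), C2(4μF, Q=10μC, V=2.50V)
Op 1: CLOSE 2-1: Q_total=26.00, C_total=8.00, V=3.25; Q2=13.00, Q1=13.00; dissipated=2.250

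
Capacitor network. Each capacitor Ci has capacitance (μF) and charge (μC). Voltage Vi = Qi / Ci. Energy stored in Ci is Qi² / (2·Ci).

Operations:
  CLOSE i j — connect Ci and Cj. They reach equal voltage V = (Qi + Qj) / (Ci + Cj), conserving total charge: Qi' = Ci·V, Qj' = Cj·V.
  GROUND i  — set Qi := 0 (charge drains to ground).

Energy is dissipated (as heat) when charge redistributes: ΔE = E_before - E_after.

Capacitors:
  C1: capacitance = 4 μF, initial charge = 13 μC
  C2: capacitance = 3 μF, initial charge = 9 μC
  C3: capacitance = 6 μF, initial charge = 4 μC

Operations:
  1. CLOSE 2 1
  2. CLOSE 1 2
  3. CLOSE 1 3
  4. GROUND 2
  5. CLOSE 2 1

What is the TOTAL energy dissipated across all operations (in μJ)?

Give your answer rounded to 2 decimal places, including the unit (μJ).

Answer: 24.58 μJ

Derivation:
Initial: C1(4μF, Q=13μC, V=3.25V), C2(3μF, Q=9μC, V=3.00V), C3(6μF, Q=4μC, V=0.67V)
Op 1: CLOSE 2-1: Q_total=22.00, C_total=7.00, V=3.14; Q2=9.43, Q1=12.57; dissipated=0.054
Op 2: CLOSE 1-2: Q_total=22.00, C_total=7.00, V=3.14; Q1=12.57, Q2=9.43; dissipated=0.000
Op 3: CLOSE 1-3: Q_total=16.57, C_total=10.00, V=1.66; Q1=6.63, Q3=9.94; dissipated=7.358
Op 4: GROUND 2: Q2=0; energy lost=14.816
Op 5: CLOSE 2-1: Q_total=6.63, C_total=7.00, V=0.95; Q2=2.84, Q1=3.79; dissipated=2.354
Total dissipated: 24.582 μJ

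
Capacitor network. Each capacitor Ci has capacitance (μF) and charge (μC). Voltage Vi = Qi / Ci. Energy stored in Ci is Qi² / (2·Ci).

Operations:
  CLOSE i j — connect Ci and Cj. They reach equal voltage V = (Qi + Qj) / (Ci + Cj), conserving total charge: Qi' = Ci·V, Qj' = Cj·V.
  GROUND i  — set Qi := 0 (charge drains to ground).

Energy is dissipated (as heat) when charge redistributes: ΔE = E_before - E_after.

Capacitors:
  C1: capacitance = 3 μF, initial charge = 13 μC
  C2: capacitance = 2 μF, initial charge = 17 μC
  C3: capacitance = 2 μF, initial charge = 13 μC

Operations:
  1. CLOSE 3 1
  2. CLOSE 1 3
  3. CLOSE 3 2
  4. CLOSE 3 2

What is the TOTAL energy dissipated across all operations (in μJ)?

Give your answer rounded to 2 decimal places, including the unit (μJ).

Answer: 8.26 μJ

Derivation:
Initial: C1(3μF, Q=13μC, V=4.33V), C2(2μF, Q=17μC, V=8.50V), C3(2μF, Q=13μC, V=6.50V)
Op 1: CLOSE 3-1: Q_total=26.00, C_total=5.00, V=5.20; Q3=10.40, Q1=15.60; dissipated=2.817
Op 2: CLOSE 1-3: Q_total=26.00, C_total=5.00, V=5.20; Q1=15.60, Q3=10.40; dissipated=0.000
Op 3: CLOSE 3-2: Q_total=27.40, C_total=4.00, V=6.85; Q3=13.70, Q2=13.70; dissipated=5.445
Op 4: CLOSE 3-2: Q_total=27.40, C_total=4.00, V=6.85; Q3=13.70, Q2=13.70; dissipated=0.000
Total dissipated: 8.262 μJ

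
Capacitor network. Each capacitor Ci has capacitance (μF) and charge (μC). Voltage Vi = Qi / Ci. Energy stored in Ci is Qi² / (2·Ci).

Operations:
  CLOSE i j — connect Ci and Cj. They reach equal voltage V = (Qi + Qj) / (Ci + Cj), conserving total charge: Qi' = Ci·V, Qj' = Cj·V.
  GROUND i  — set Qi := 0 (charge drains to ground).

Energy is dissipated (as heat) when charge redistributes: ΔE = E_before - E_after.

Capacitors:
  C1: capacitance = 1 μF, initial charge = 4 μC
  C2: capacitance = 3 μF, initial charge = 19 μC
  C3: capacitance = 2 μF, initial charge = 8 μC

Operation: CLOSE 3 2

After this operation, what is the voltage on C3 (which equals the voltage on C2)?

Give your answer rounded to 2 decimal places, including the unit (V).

Answer: 5.40 V

Derivation:
Initial: C1(1μF, Q=4μC, V=4.00V), C2(3μF, Q=19μC, V=6.33V), C3(2μF, Q=8μC, V=4.00V)
Op 1: CLOSE 3-2: Q_total=27.00, C_total=5.00, V=5.40; Q3=10.80, Q2=16.20; dissipated=3.267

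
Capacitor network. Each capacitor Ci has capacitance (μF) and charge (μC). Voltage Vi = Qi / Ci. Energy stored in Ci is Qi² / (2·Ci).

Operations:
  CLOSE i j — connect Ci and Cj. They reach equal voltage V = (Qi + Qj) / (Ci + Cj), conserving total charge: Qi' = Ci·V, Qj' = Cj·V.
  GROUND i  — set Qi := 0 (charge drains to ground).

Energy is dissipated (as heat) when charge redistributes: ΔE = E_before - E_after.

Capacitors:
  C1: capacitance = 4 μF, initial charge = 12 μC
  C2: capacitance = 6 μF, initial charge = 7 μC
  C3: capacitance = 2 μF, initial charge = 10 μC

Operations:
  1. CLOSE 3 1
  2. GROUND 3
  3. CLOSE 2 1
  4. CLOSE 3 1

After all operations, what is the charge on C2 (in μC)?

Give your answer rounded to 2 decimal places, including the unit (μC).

Initial: C1(4μF, Q=12μC, V=3.00V), C2(6μF, Q=7μC, V=1.17V), C3(2μF, Q=10μC, V=5.00V)
Op 1: CLOSE 3-1: Q_total=22.00, C_total=6.00, V=3.67; Q3=7.33, Q1=14.67; dissipated=2.667
Op 2: GROUND 3: Q3=0; energy lost=13.444
Op 3: CLOSE 2-1: Q_total=21.67, C_total=10.00, V=2.17; Q2=13.00, Q1=8.67; dissipated=7.500
Op 4: CLOSE 3-1: Q_total=8.67, C_total=6.00, V=1.44; Q3=2.89, Q1=5.78; dissipated=3.130
Final charges: Q1=5.78, Q2=13.00, Q3=2.89

Answer: 13.00 μC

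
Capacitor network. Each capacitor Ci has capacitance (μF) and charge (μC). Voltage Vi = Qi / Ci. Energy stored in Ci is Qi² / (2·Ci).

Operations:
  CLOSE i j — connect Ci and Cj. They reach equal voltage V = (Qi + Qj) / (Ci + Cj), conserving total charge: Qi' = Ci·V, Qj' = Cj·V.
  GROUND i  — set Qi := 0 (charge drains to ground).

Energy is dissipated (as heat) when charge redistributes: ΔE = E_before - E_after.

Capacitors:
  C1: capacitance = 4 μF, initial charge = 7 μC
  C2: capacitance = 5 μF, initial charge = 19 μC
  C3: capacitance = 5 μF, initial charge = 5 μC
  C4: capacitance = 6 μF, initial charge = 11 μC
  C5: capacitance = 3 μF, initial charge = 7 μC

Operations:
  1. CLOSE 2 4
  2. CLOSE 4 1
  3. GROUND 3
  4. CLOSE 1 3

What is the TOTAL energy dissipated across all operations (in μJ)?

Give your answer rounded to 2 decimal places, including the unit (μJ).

Answer: 14.99 μJ

Derivation:
Initial: C1(4μF, Q=7μC, V=1.75V), C2(5μF, Q=19μC, V=3.80V), C3(5μF, Q=5μC, V=1.00V), C4(6μF, Q=11μC, V=1.83V), C5(3μF, Q=7μC, V=2.33V)
Op 1: CLOSE 2-4: Q_total=30.00, C_total=11.00, V=2.73; Q2=13.64, Q4=16.36; dissipated=5.274
Op 2: CLOSE 4-1: Q_total=23.36, C_total=10.00, V=2.34; Q4=14.02, Q1=9.35; dissipated=1.146
Op 3: GROUND 3: Q3=0; energy lost=2.500
Op 4: CLOSE 1-3: Q_total=9.35, C_total=9.00, V=1.04; Q1=4.15, Q3=5.19; dissipated=6.065
Total dissipated: 14.985 μJ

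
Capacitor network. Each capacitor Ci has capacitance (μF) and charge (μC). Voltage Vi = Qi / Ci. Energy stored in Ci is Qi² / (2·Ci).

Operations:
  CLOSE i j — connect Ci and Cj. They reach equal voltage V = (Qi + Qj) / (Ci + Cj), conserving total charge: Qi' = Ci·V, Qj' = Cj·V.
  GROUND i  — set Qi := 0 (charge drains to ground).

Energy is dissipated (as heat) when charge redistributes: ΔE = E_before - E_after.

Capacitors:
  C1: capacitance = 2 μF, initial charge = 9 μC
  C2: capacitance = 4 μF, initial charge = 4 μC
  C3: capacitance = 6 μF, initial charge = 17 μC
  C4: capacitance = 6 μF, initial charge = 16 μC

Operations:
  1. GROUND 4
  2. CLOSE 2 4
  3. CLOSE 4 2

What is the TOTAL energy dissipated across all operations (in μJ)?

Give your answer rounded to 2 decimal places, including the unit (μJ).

Answer: 22.53 μJ

Derivation:
Initial: C1(2μF, Q=9μC, V=4.50V), C2(4μF, Q=4μC, V=1.00V), C3(6μF, Q=17μC, V=2.83V), C4(6μF, Q=16μC, V=2.67V)
Op 1: GROUND 4: Q4=0; energy lost=21.333
Op 2: CLOSE 2-4: Q_total=4.00, C_total=10.00, V=0.40; Q2=1.60, Q4=2.40; dissipated=1.200
Op 3: CLOSE 4-2: Q_total=4.00, C_total=10.00, V=0.40; Q4=2.40, Q2=1.60; dissipated=0.000
Total dissipated: 22.533 μJ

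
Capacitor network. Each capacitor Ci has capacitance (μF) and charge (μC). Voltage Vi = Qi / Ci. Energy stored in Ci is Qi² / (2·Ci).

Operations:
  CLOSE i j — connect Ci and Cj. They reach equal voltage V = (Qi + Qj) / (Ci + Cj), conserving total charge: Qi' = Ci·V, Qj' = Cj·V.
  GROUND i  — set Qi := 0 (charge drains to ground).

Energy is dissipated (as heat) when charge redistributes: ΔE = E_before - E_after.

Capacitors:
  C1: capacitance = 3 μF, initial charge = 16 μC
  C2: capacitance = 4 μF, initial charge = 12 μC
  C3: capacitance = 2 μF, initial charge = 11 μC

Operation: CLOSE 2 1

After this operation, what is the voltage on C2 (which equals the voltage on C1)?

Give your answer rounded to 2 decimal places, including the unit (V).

Initial: C1(3μF, Q=16μC, V=5.33V), C2(4μF, Q=12μC, V=3.00V), C3(2μF, Q=11μC, V=5.50V)
Op 1: CLOSE 2-1: Q_total=28.00, C_total=7.00, V=4.00; Q2=16.00, Q1=12.00; dissipated=4.667

Answer: 4.00 V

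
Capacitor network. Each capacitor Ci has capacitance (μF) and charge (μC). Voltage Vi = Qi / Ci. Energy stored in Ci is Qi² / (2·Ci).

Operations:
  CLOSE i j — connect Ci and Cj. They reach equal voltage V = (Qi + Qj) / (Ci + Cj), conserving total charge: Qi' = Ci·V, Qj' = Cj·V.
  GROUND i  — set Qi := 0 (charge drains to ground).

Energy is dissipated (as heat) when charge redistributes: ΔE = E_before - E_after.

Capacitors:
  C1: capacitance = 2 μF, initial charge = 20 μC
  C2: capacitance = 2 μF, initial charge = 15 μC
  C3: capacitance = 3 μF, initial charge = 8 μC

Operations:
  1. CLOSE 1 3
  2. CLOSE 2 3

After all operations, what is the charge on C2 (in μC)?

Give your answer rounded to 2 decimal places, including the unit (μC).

Initial: C1(2μF, Q=20μC, V=10.00V), C2(2μF, Q=15μC, V=7.50V), C3(3μF, Q=8μC, V=2.67V)
Op 1: CLOSE 1-3: Q_total=28.00, C_total=5.00, V=5.60; Q1=11.20, Q3=16.80; dissipated=32.267
Op 2: CLOSE 2-3: Q_total=31.80, C_total=5.00, V=6.36; Q2=12.72, Q3=19.08; dissipated=2.166
Final charges: Q1=11.20, Q2=12.72, Q3=19.08

Answer: 12.72 μC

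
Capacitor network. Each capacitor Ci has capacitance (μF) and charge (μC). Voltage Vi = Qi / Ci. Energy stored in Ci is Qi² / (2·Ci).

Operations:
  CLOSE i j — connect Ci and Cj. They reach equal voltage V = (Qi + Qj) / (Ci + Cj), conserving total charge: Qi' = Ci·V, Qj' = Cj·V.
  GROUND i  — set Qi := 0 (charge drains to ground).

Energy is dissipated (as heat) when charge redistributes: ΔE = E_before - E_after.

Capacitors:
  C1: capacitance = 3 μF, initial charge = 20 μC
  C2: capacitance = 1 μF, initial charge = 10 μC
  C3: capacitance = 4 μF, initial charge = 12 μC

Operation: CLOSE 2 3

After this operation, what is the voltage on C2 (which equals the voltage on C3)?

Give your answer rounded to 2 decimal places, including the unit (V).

Answer: 4.40 V

Derivation:
Initial: C1(3μF, Q=20μC, V=6.67V), C2(1μF, Q=10μC, V=10.00V), C3(4μF, Q=12μC, V=3.00V)
Op 1: CLOSE 2-3: Q_total=22.00, C_total=5.00, V=4.40; Q2=4.40, Q3=17.60; dissipated=19.600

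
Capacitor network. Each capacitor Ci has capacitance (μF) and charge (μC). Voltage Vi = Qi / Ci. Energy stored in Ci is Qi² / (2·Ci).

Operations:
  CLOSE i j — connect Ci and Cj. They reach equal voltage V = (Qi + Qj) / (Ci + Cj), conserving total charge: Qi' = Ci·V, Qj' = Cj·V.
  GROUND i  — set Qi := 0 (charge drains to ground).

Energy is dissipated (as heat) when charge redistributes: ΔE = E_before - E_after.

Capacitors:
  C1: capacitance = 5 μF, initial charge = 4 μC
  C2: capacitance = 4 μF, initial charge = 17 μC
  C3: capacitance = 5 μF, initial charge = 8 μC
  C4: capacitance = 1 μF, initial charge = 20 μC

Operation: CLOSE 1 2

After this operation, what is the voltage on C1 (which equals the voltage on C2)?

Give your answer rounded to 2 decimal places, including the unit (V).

Answer: 2.33 V

Derivation:
Initial: C1(5μF, Q=4μC, V=0.80V), C2(4μF, Q=17μC, V=4.25V), C3(5μF, Q=8μC, V=1.60V), C4(1μF, Q=20μC, V=20.00V)
Op 1: CLOSE 1-2: Q_total=21.00, C_total=9.00, V=2.33; Q1=11.67, Q2=9.33; dissipated=13.225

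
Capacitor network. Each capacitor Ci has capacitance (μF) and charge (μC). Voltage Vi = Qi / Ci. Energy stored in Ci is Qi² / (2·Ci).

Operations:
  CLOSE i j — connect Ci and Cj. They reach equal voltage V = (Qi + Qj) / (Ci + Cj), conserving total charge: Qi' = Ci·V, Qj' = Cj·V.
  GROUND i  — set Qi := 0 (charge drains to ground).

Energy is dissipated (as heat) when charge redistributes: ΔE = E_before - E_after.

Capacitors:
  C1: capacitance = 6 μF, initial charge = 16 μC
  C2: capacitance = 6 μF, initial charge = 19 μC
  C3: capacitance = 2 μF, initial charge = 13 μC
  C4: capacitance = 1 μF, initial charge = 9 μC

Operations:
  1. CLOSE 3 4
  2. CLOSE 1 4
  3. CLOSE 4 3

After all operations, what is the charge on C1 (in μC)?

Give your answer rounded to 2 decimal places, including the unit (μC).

Answer: 20.00 μC

Derivation:
Initial: C1(6μF, Q=16μC, V=2.67V), C2(6μF, Q=19μC, V=3.17V), C3(2μF, Q=13μC, V=6.50V), C4(1μF, Q=9μC, V=9.00V)
Op 1: CLOSE 3-4: Q_total=22.00, C_total=3.00, V=7.33; Q3=14.67, Q4=7.33; dissipated=2.083
Op 2: CLOSE 1-4: Q_total=23.33, C_total=7.00, V=3.33; Q1=20.00, Q4=3.33; dissipated=9.333
Op 3: CLOSE 4-3: Q_total=18.00, C_total=3.00, V=6.00; Q4=6.00, Q3=12.00; dissipated=5.333
Final charges: Q1=20.00, Q2=19.00, Q3=12.00, Q4=6.00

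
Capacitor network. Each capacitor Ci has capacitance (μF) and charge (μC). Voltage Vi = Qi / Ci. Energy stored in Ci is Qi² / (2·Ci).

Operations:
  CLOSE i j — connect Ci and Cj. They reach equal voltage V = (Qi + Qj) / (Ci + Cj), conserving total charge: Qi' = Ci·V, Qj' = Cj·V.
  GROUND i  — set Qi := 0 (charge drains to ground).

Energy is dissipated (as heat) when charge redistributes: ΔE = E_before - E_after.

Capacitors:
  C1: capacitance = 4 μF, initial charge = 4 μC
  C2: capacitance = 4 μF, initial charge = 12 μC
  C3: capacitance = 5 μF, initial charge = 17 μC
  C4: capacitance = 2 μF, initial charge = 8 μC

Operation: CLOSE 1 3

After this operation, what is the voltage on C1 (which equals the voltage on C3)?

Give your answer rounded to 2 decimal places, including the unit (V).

Answer: 2.33 V

Derivation:
Initial: C1(4μF, Q=4μC, V=1.00V), C2(4μF, Q=12μC, V=3.00V), C3(5μF, Q=17μC, V=3.40V), C4(2μF, Q=8μC, V=4.00V)
Op 1: CLOSE 1-3: Q_total=21.00, C_total=9.00, V=2.33; Q1=9.33, Q3=11.67; dissipated=6.400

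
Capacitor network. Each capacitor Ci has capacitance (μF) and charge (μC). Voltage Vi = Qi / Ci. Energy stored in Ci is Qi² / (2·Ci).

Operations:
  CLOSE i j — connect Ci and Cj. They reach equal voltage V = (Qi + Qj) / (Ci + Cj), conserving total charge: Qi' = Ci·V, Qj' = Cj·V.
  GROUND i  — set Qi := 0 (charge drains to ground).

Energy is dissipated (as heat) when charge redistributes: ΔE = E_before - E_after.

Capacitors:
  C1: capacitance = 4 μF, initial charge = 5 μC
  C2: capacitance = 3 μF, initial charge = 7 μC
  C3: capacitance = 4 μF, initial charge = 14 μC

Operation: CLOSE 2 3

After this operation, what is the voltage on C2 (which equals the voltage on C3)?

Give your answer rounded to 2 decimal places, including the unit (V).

Answer: 3.00 V

Derivation:
Initial: C1(4μF, Q=5μC, V=1.25V), C2(3μF, Q=7μC, V=2.33V), C3(4μF, Q=14μC, V=3.50V)
Op 1: CLOSE 2-3: Q_total=21.00, C_total=7.00, V=3.00; Q2=9.00, Q3=12.00; dissipated=1.167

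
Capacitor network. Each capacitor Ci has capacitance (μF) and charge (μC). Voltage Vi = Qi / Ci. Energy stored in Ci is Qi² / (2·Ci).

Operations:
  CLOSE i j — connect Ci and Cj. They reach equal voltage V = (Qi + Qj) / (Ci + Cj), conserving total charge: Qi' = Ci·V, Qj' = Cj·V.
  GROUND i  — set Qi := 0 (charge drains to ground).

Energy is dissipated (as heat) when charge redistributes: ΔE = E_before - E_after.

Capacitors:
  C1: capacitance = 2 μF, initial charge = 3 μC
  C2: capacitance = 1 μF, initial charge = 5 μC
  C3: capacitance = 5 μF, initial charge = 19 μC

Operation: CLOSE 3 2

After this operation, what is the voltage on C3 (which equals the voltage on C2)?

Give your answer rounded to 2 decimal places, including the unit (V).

Initial: C1(2μF, Q=3μC, V=1.50V), C2(1μF, Q=5μC, V=5.00V), C3(5μF, Q=19μC, V=3.80V)
Op 1: CLOSE 3-2: Q_total=24.00, C_total=6.00, V=4.00; Q3=20.00, Q2=4.00; dissipated=0.600

Answer: 4.00 V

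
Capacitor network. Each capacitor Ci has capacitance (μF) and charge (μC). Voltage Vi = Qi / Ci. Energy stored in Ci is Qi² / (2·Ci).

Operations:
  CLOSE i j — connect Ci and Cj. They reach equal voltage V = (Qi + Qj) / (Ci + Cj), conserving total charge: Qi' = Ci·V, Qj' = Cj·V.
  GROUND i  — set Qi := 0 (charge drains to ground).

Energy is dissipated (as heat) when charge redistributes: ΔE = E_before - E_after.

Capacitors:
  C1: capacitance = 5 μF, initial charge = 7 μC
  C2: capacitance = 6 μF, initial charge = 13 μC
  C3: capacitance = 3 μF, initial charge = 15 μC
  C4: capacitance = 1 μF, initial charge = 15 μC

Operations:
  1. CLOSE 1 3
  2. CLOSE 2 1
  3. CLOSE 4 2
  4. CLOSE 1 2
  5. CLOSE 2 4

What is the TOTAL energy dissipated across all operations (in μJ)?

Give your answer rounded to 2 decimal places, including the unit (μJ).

Initial: C1(5μF, Q=7μC, V=1.40V), C2(6μF, Q=13μC, V=2.17V), C3(3μF, Q=15μC, V=5.00V), C4(1μF, Q=15μC, V=15.00V)
Op 1: CLOSE 1-3: Q_total=22.00, C_total=8.00, V=2.75; Q1=13.75, Q3=8.25; dissipated=12.150
Op 2: CLOSE 2-1: Q_total=26.75, C_total=11.00, V=2.43; Q2=14.59, Q1=12.16; dissipated=0.464
Op 3: CLOSE 4-2: Q_total=29.59, C_total=7.00, V=4.23; Q4=4.23, Q2=25.36; dissipated=67.697
Op 4: CLOSE 1-2: Q_total=37.52, C_total=11.00, V=3.41; Q1=17.06, Q2=20.47; dissipated=4.396
Op 5: CLOSE 2-4: Q_total=24.69, C_total=7.00, V=3.53; Q2=21.17, Q4=3.53; dissipated=0.285
Total dissipated: 84.992 μJ

Answer: 84.99 μJ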